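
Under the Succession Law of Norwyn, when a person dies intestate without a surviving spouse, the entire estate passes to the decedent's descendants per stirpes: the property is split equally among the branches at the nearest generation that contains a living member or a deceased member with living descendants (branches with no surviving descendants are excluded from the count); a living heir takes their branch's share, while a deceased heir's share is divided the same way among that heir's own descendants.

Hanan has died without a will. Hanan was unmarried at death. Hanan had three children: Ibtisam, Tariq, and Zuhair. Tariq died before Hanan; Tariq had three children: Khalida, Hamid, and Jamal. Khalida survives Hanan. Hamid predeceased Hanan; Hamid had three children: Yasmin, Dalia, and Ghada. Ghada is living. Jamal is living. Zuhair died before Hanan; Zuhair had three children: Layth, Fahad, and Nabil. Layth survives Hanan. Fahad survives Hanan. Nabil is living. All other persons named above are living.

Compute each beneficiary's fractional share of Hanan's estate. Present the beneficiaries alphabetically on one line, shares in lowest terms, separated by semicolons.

There is no surviving spouse, so the entire estate passes to Hanan's descendants per stirpes.
The estate is divided into 3 equal shares of 1/3 among Ibtisam, Tariq, Zuhair.
Ibtisam is living and takes 1/3.
Tariq predeceased; the 1/3 allotted to Tariq's branch passes to Tariq's issue by representation.
The 1/3 is divided into 3 equal shares of 1/9 among Khalida, Hamid, Jamal.
Khalida is living and takes 1/9.
Hamid predeceased; the 1/9 allotted to Hamid's branch passes to Hamid's issue by representation.
The 1/9 is divided into 3 equal shares of 1/27 among Yasmin, Dalia, Ghada.
Yasmin is living and takes 1/27.
Dalia is living and takes 1/27.
Ghada is living and takes 1/27.
Jamal is living and takes 1/9.
Zuhair predeceased; the 1/3 allotted to Zuhair's branch passes to Zuhair's issue by representation.
The 1/3 is divided into 3 equal shares of 1/9 among Layth, Fahad, Nabil.
Layth is living and takes 1/9.
Fahad is living and takes 1/9.
Nabil is living and takes 1/9.

Dalia 1/27; Fahad 1/9; Ghada 1/27; Ibtisam 1/3; Jamal 1/9; Khalida 1/9; Layth 1/9; Nabil 1/9; Yasmin 1/27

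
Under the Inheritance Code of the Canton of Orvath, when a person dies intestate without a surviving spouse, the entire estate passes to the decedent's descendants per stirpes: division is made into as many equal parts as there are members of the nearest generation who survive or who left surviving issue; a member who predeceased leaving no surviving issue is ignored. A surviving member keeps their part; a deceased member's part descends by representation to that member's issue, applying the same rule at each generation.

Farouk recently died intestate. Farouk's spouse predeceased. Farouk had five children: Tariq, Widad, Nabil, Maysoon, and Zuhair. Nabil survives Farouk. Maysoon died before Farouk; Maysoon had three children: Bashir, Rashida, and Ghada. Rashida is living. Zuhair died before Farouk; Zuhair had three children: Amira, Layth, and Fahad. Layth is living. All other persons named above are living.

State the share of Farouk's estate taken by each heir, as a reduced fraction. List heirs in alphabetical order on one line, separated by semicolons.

There is no surviving spouse, so the entire estate passes to Farouk's descendants per stirpes.
The estate is divided into 5 equal shares of 1/5 among Tariq, Widad, Nabil, Maysoon, Zuhair.
Tariq is living and takes 1/5.
Widad is living and takes 1/5.
Nabil is living and takes 1/5.
Maysoon predeceased; the 1/5 allotted to Maysoon's branch passes to Maysoon's issue by representation.
The 1/5 is divided into 3 equal shares of 1/15 among Bashir, Rashida, Ghada.
Bashir is living and takes 1/15.
Rashida is living and takes 1/15.
Ghada is living and takes 1/15.
Zuhair predeceased; the 1/5 allotted to Zuhair's branch passes to Zuhair's issue by representation.
The 1/5 is divided into 3 equal shares of 1/15 among Amira, Layth, Fahad.
Amira is living and takes 1/15.
Layth is living and takes 1/15.
Fahad is living and takes 1/15.

Amira 1/15; Bashir 1/15; Fahad 1/15; Ghada 1/15; Layth 1/15; Nabil 1/5; Rashida 1/15; Tariq 1/5; Widad 1/5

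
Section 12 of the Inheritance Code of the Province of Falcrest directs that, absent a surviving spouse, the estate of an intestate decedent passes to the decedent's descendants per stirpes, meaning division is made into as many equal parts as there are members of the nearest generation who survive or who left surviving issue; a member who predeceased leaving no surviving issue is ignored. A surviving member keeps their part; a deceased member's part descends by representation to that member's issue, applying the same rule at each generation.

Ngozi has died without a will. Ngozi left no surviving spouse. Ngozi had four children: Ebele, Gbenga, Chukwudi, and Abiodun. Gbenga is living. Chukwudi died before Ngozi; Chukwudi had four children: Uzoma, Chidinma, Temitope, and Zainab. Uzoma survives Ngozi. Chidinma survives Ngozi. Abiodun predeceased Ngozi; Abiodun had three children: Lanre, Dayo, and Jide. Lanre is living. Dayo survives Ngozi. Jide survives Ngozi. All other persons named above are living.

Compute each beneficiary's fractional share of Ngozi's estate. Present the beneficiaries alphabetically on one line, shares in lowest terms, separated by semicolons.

There is no surviving spouse, so the entire estate passes to Ngozi's descendants per stirpes.
The estate is divided into 4 equal shares of 1/4 among Ebele, Gbenga, Chukwudi, Abiodun.
Ebele is living and takes 1/4.
Gbenga is living and takes 1/4.
Chukwudi predeceased; the 1/4 allotted to Chukwudi's branch passes to Chukwudi's issue by representation.
The 1/4 is divided into 4 equal shares of 1/16 among Uzoma, Chidinma, Temitope, Zainab.
Uzoma is living and takes 1/16.
Chidinma is living and takes 1/16.
Temitope is living and takes 1/16.
Zainab is living and takes 1/16.
Abiodun predeceased; the 1/4 allotted to Abiodun's branch passes to Abiodun's issue by representation.
The 1/4 is divided into 3 equal shares of 1/12 among Lanre, Dayo, Jide.
Lanre is living and takes 1/12.
Dayo is living and takes 1/12.
Jide is living and takes 1/12.

Chidinma 1/16; Dayo 1/12; Ebele 1/4; Gbenga 1/4; Jide 1/12; Lanre 1/12; Temitope 1/16; Uzoma 1/16; Zainab 1/16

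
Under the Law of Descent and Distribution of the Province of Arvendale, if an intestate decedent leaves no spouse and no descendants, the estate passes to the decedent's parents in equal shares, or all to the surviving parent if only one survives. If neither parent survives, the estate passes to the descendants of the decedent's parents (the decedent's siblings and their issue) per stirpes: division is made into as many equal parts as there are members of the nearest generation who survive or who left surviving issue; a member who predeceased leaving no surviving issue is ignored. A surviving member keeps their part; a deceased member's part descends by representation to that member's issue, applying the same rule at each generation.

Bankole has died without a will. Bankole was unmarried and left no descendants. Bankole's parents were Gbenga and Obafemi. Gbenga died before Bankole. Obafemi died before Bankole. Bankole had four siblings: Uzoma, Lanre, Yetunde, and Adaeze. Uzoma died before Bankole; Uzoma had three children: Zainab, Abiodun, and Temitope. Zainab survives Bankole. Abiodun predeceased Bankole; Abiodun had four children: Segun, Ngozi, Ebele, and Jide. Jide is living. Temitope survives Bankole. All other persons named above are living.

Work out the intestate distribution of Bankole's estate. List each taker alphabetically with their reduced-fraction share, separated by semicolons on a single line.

Adaeze 1/4; Ebele 1/48; Jide 1/48; Lanre 1/4; Ngozi 1/48; Segun 1/48; Temitope 1/12; Yetunde 1/4; Zainab 1/12

Neither parent survives and there are no descendants, so the estate passes to Bankole's siblings and their issue per stirpes.
The estate is divided into 4 equal shares of 1/4 among Uzoma, Lanre, Yetunde, Adaeze.
Uzoma predeceased; the 1/4 allotted to Uzoma's branch passes to Uzoma's issue by representation.
The 1/4 is divided into 3 equal shares of 1/12 among Zainab, Abiodun, Temitope.
Zainab is living and takes 1/12.
Abiodun predeceased; the 1/12 allotted to Abiodun's branch passes to Abiodun's issue by representation.
The 1/12 is divided into 4 equal shares of 1/48 among Segun, Ngozi, Ebele, Jide.
Segun is living and takes 1/48.
Ngozi is living and takes 1/48.
Ebele is living and takes 1/48.
Jide is living and takes 1/48.
Temitope is living and takes 1/12.
Lanre is living and takes 1/4.
Yetunde is living and takes 1/4.
Adaeze is living and takes 1/4.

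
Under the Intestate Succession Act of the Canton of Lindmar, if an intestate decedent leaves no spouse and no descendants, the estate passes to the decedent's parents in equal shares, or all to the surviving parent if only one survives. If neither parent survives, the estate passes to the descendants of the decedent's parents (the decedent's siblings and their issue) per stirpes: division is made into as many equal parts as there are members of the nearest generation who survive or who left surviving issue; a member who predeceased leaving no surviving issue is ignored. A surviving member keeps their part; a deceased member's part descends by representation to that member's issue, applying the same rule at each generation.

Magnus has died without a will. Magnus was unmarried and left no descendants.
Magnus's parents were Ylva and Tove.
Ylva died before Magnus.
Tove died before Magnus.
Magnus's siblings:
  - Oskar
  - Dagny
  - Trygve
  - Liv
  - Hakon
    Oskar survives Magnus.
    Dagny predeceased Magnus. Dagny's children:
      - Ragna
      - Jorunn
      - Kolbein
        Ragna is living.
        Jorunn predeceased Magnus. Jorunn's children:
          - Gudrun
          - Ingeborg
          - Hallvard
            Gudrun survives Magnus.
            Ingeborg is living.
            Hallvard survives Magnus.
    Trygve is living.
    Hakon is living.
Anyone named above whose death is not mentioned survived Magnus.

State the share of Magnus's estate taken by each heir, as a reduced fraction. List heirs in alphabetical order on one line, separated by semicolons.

Neither parent survives and there are no descendants, so the estate passes to Magnus's siblings and their issue per stirpes.
The estate is divided into 5 equal shares of 1/5 among Oskar, Dagny, Trygve, Liv, Hakon.
Oskar is living and takes 1/5.
Dagny predeceased; the 1/5 allotted to Dagny's branch passes to Dagny's issue by representation.
The 1/5 is divided into 3 equal shares of 1/15 among Ragna, Jorunn, Kolbein.
Ragna is living and takes 1/15.
Jorunn predeceased; the 1/15 allotted to Jorunn's branch passes to Jorunn's issue by representation.
The 1/15 is divided into 3 equal shares of 1/45 among Gudrun, Ingeborg, Hallvard.
Gudrun is living and takes 1/45.
Ingeborg is living and takes 1/45.
Hallvard is living and takes 1/45.
Kolbein is living and takes 1/15.
Trygve is living and takes 1/5.
Liv is living and takes 1/5.
Hakon is living and takes 1/5.

Gudrun 1/45; Hakon 1/5; Hallvard 1/45; Ingeborg 1/45; Kolbein 1/15; Liv 1/5; Oskar 1/5; Ragna 1/15; Trygve 1/5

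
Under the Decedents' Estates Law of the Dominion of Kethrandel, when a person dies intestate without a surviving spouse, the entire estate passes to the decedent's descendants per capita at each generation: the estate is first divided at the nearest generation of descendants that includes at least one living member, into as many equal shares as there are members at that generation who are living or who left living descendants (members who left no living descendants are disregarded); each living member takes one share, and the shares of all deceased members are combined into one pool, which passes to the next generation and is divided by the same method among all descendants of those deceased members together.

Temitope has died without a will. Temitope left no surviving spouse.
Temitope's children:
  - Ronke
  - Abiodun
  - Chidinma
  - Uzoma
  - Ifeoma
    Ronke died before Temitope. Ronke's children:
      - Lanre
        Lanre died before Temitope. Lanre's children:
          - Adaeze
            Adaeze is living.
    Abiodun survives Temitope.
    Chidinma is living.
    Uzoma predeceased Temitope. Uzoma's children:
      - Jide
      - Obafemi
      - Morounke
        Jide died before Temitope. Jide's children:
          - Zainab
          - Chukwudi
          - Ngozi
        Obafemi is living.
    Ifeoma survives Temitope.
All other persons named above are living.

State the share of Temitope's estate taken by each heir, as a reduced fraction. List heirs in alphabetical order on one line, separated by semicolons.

Abiodun 1/5; Adaeze 1/20; Chidinma 1/5; Chukwudi 1/20; Ifeoma 1/5; Morounke 1/10; Ngozi 1/20; Obafemi 1/10; Zainab 1/20

There is no surviving spouse, so the entire estate passes to Temitope's descendants per capita at each generation.
At generation 1 (Ronke, Abiodun, Chidinma, Uzoma, Ifeoma) there are 5 shares of (1)/5 = 1/5 each.
Living: Abiodun, Chidinma, and Ifeoma — each takes 1/5.
Deceased: Ronke and Uzoma. Their combined 2/5 is pooled and carried to generation 2.
At generation 2 (Lanre, Jide, Obafemi, Morounke) there are 4 shares of (2/5)/4 = 1/10 each.
Living: Obafemi and Morounke — each takes 1/10.
Deceased: Lanre and Jide. Their combined 1/5 is pooled and carried to generation 3.
At generation 3 (Adaeze, Zainab, Chukwudi, Ngozi) there are 4 shares of (1/5)/4 = 1/20 each.
Living: Adaeze, Zainab, Chukwudi, and Ngozi — each takes 1/20.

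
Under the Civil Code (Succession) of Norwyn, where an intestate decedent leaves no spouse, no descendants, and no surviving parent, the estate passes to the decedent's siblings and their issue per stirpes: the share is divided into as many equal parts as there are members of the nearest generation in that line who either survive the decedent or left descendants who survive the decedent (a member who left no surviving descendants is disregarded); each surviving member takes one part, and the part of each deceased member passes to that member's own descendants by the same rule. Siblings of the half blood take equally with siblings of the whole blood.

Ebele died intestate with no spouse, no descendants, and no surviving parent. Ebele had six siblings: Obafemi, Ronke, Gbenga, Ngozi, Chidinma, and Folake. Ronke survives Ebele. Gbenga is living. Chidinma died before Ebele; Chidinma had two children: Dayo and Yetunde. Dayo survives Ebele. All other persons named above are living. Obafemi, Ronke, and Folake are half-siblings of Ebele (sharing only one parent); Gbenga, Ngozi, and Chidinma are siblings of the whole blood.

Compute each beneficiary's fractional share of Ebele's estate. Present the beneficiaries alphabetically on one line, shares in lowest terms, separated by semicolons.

No spouse, descendants, or parent survives, so the estate passes to Ebele's siblings per stirpes.
Half-blood and whole-blood siblings take equally under the stated rule.
The estate is divided into 6 equal shares of 1/6 among Obafemi, Ronke, Gbenga, Ngozi, Chidinma, Folake.
Obafemi is living and takes 1/6.
Ronke is living and takes 1/6.
Gbenga is living and takes 1/6.
Ngozi is living and takes 1/6.
Chidinma predeceased; the 1/6 allotted to Chidinma's branch passes to Chidinma's issue by representation.
The 1/6 is divided into 2 equal shares of 1/12 among Dayo, Yetunde.
Dayo is living and takes 1/12.
Yetunde is living and takes 1/12.
Folake is living and takes 1/6.

Dayo 1/12; Folake 1/6; Gbenga 1/6; Ngozi 1/6; Obafemi 1/6; Ronke 1/6; Yetunde 1/12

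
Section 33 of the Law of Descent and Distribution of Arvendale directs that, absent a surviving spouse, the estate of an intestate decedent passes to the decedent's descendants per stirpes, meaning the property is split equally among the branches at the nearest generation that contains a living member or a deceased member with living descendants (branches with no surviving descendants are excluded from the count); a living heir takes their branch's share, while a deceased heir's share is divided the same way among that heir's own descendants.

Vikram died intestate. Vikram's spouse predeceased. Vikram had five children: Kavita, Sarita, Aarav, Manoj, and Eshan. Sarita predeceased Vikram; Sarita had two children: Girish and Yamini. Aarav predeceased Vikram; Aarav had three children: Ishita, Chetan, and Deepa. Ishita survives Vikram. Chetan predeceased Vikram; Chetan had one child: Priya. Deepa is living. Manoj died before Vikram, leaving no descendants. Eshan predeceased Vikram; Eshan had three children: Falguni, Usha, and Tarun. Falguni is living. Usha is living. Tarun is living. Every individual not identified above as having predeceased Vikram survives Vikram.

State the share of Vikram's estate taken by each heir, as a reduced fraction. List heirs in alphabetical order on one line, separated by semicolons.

Deepa 1/12; Falguni 1/12; Girish 1/8; Ishita 1/12; Kavita 1/4; Priya 1/12; Tarun 1/12; Usha 1/12; Yamini 1/8

There is no surviving spouse, so the entire estate passes to Vikram's descendants per stirpes.
Manoj left no surviving issue, so that branch lapses and is disregarded.
The estate is divided into 4 equal shares of 1/4 among Kavita, Sarita, Aarav, Eshan.
Kavita is living and takes 1/4.
Sarita predeceased; the 1/4 allotted to Sarita's branch passes to Sarita's issue by representation.
The 1/4 is divided into 2 equal shares of 1/8 among Girish, Yamini.
Girish is living and takes 1/8.
Yamini is living and takes 1/8.
Aarav predeceased; the 1/4 allotted to Aarav's branch passes to Aarav's issue by representation.
The 1/4 is divided into 3 equal shares of 1/12 among Ishita, Chetan, Deepa.
Ishita is living and takes 1/12.
Chetan predeceased; the 1/12 allotted to Chetan's branch passes to Chetan's issue by representation.
Priya is the sole taker at this level and receives the full 1/12.
Deepa is living and takes 1/12.
Eshan predeceased; the 1/4 allotted to Eshan's branch passes to Eshan's issue by representation.
The 1/4 is divided into 3 equal shares of 1/12 among Falguni, Usha, Tarun.
Falguni is living and takes 1/12.
Usha is living and takes 1/12.
Tarun is living and takes 1/12.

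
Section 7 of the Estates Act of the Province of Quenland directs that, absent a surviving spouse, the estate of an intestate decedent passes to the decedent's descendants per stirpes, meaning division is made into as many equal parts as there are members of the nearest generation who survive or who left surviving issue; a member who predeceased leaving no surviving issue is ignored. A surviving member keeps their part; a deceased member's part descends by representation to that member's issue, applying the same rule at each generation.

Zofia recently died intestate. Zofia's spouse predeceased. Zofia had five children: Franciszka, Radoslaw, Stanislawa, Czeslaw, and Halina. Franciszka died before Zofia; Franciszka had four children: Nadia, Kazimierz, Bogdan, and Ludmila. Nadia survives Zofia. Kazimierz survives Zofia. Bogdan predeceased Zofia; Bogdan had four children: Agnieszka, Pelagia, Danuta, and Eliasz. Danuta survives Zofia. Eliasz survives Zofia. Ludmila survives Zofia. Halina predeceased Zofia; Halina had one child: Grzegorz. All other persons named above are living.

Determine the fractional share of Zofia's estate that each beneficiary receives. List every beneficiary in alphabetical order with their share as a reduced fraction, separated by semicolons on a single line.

There is no surviving spouse, so the entire estate passes to Zofia's descendants per stirpes.
The estate is divided into 5 equal shares of 1/5 among Franciszka, Radoslaw, Stanislawa, Czeslaw, Halina.
Franciszka predeceased; the 1/5 allotted to Franciszka's branch passes to Franciszka's issue by representation.
The 1/5 is divided into 4 equal shares of 1/20 among Nadia, Kazimierz, Bogdan, Ludmila.
Nadia is living and takes 1/20.
Kazimierz is living and takes 1/20.
Bogdan predeceased; the 1/20 allotted to Bogdan's branch passes to Bogdan's issue by representation.
The 1/20 is divided into 4 equal shares of 1/80 among Agnieszka, Pelagia, Danuta, Eliasz.
Agnieszka is living and takes 1/80.
Pelagia is living and takes 1/80.
Danuta is living and takes 1/80.
Eliasz is living and takes 1/80.
Ludmila is living and takes 1/20.
Radoslaw is living and takes 1/5.
Stanislawa is living and takes 1/5.
Czeslaw is living and takes 1/5.
Halina predeceased; the 1/5 allotted to Halina's branch passes to Halina's issue by representation.
Grzegorz is the sole taker at this level and receives the full 1/5.

Agnieszka 1/80; Czeslaw 1/5; Danuta 1/80; Eliasz 1/80; Grzegorz 1/5; Kazimierz 1/20; Ludmila 1/20; Nadia 1/20; Pelagia 1/80; Radoslaw 1/5; Stanislawa 1/5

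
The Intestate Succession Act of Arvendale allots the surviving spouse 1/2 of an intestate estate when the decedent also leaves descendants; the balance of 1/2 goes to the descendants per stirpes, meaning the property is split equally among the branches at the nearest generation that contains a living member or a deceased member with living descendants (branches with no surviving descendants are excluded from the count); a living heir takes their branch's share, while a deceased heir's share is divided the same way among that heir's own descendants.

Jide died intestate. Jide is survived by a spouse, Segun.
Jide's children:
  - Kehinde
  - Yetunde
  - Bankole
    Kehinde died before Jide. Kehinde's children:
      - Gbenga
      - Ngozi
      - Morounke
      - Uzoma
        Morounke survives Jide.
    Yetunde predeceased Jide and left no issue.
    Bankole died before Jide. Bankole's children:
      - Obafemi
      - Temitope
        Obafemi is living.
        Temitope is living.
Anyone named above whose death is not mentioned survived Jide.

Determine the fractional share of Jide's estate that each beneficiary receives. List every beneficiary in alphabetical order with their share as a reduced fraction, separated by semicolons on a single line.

Gbenga 1/16; Morounke 1/16; Ngozi 1/16; Obafemi 1/8; Segun 1/2; Temitope 1/8; Uzoma 1/16

Segun, as surviving spouse, takes 1/2.
The remaining 1/2 passes to Jide's descendants per stirpes.
Yetunde left no surviving issue, so that branch lapses and is disregarded.
The 1/2 is divided into 2 equal shares of 1/4 among Kehinde, Bankole.
Kehinde predeceased; the 1/4 allotted to Kehinde's branch passes to Kehinde's issue by representation.
The 1/4 is divided into 4 equal shares of 1/16 among Gbenga, Ngozi, Morounke, Uzoma.
Gbenga is living and takes 1/16.
Ngozi is living and takes 1/16.
Morounke is living and takes 1/16.
Uzoma is living and takes 1/16.
Bankole predeceased; the 1/4 allotted to Bankole's branch passes to Bankole's issue by representation.
The 1/4 is divided into 2 equal shares of 1/8 among Obafemi, Temitope.
Obafemi is living and takes 1/8.
Temitope is living and takes 1/8.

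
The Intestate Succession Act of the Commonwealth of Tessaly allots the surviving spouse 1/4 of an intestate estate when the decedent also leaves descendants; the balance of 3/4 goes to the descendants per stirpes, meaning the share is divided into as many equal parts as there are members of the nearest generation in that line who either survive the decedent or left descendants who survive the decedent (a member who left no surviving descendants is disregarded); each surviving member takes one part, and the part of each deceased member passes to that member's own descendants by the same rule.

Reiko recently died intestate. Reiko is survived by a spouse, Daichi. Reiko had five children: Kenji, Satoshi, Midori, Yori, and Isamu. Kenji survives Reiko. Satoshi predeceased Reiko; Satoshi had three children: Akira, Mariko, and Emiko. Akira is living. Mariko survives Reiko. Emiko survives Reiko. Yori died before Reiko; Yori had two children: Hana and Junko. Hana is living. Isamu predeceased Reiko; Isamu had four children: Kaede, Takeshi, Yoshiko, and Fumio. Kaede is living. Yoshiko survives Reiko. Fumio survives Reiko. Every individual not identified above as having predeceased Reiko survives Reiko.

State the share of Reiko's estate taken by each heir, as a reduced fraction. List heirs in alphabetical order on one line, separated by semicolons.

Akira 1/20; Daichi 1/4; Emiko 1/20; Fumio 3/80; Hana 3/40; Junko 3/40; Kaede 3/80; Kenji 3/20; Mariko 1/20; Midori 3/20; Takeshi 3/80; Yoshiko 3/80

Daichi, as surviving spouse, takes 1/4.
The remaining 3/4 passes to Reiko's descendants per stirpes.
The 3/4 is divided into 5 equal shares of 3/20 among Kenji, Satoshi, Midori, Yori, Isamu.
Kenji is living and takes 3/20.
Satoshi predeceased; the 3/20 allotted to Satoshi's branch passes to Satoshi's issue by representation.
The 3/20 is divided into 3 equal shares of 1/20 among Akira, Mariko, Emiko.
Akira is living and takes 1/20.
Mariko is living and takes 1/20.
Emiko is living and takes 1/20.
Midori is living and takes 3/20.
Yori predeceased; the 3/20 allotted to Yori's branch passes to Yori's issue by representation.
The 3/20 is divided into 2 equal shares of 3/40 among Hana, Junko.
Hana is living and takes 3/40.
Junko is living and takes 3/40.
Isamu predeceased; the 3/20 allotted to Isamu's branch passes to Isamu's issue by representation.
The 3/20 is divided into 4 equal shares of 3/80 among Kaede, Takeshi, Yoshiko, Fumio.
Kaede is living and takes 3/80.
Takeshi is living and takes 3/80.
Yoshiko is living and takes 3/80.
Fumio is living and takes 3/80.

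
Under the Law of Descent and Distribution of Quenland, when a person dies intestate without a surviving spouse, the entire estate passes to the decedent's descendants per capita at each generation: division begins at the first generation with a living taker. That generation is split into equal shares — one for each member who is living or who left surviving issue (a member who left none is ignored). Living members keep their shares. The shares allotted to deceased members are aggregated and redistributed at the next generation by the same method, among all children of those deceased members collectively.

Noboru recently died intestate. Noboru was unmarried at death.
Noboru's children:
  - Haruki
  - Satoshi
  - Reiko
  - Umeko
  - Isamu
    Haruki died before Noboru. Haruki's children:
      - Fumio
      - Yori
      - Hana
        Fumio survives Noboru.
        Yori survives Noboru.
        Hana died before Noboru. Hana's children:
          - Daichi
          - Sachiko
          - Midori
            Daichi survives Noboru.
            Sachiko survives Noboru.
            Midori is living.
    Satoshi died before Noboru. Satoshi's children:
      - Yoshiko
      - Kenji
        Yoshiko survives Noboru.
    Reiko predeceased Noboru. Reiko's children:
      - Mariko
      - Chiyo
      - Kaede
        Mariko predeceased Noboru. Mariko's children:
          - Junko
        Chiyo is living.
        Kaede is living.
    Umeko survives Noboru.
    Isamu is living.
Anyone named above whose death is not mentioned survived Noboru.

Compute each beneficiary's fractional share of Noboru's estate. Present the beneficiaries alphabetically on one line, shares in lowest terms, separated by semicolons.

There is no surviving spouse, so the entire estate passes to Noboru's descendants per capita at each generation.
At generation 1 (Haruki, Satoshi, Reiko, Umeko, Isamu) there are 5 shares of (1)/5 = 1/5 each.
Living: Umeko and Isamu — each takes 1/5.
Deceased: Haruki, Satoshi, and Reiko. Their combined 3/5 is pooled and carried to generation 2.
At generation 2 (Fumio, Yori, Hana, Yoshiko, Kenji, Mariko, Chiyo, Kaede) there are 8 shares of (3/5)/8 = 3/40 each.
Living: Fumio, Yori, Yoshiko, Kenji, Chiyo, and Kaede — each takes 3/40.
Deceased: Hana and Mariko. Their combined 3/20 is pooled and carried to generation 3.
At generation 3 (Daichi, Sachiko, Midori, Junko) there are 4 shares of (3/20)/4 = 3/80 each.
Living: Daichi, Sachiko, Midori, and Junko — each takes 3/80.

Chiyo 3/40; Daichi 3/80; Fumio 3/40; Isamu 1/5; Junko 3/80; Kaede 3/40; Kenji 3/40; Midori 3/80; Sachiko 3/80; Umeko 1/5; Yori 3/40; Yoshiko 3/40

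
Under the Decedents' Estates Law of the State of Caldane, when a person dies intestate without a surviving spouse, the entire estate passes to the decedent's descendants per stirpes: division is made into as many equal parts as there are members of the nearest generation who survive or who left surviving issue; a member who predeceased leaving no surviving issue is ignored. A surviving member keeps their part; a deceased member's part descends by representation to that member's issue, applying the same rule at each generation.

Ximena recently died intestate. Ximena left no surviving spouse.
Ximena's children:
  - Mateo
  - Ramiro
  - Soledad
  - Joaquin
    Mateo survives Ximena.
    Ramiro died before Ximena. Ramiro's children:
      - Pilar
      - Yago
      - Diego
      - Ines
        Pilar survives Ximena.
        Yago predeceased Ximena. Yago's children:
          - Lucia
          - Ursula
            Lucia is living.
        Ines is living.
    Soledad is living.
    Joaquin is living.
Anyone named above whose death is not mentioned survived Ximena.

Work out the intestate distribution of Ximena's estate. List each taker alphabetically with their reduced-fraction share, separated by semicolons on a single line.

There is no surviving spouse, so the entire estate passes to Ximena's descendants per stirpes.
The estate is divided into 4 equal shares of 1/4 among Mateo, Ramiro, Soledad, Joaquin.
Mateo is living and takes 1/4.
Ramiro predeceased; the 1/4 allotted to Ramiro's branch passes to Ramiro's issue by representation.
The 1/4 is divided into 4 equal shares of 1/16 among Pilar, Yago, Diego, Ines.
Pilar is living and takes 1/16.
Yago predeceased; the 1/16 allotted to Yago's branch passes to Yago's issue by representation.
The 1/16 is divided into 2 equal shares of 1/32 among Lucia, Ursula.
Lucia is living and takes 1/32.
Ursula is living and takes 1/32.
Diego is living and takes 1/16.
Ines is living and takes 1/16.
Soledad is living and takes 1/4.
Joaquin is living and takes 1/4.

Diego 1/16; Ines 1/16; Joaquin 1/4; Lucia 1/32; Mateo 1/4; Pilar 1/16; Soledad 1/4; Ursula 1/32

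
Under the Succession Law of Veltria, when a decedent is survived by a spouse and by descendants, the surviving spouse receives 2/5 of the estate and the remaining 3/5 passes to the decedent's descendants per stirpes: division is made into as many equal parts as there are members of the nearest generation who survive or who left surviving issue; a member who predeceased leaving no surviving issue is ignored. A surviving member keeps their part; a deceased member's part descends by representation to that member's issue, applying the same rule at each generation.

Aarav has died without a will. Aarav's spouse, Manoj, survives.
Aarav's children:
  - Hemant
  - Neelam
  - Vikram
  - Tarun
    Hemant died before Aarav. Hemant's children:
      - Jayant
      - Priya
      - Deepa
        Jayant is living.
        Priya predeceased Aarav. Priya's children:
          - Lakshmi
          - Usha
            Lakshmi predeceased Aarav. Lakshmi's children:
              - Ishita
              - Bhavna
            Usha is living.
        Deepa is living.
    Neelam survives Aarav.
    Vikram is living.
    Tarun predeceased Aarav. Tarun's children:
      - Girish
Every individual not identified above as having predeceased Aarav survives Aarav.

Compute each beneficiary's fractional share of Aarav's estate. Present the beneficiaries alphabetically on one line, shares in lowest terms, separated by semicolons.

Manoj, as surviving spouse, takes 2/5.
The remaining 3/5 passes to Aarav's descendants per stirpes.
The 3/5 is divided into 4 equal shares of 3/20 among Hemant, Neelam, Vikram, Tarun.
Hemant predeceased; the 3/20 allotted to Hemant's branch passes to Hemant's issue by representation.
The 3/20 is divided into 3 equal shares of 1/20 among Jayant, Priya, Deepa.
Jayant is living and takes 1/20.
Priya predeceased; the 1/20 allotted to Priya's branch passes to Priya's issue by representation.
The 1/20 is divided into 2 equal shares of 1/40 among Lakshmi, Usha.
Lakshmi predeceased; the 1/40 allotted to Lakshmi's branch passes to Lakshmi's issue by representation.
The 1/40 is divided into 2 equal shares of 1/80 among Ishita, Bhavna.
Ishita is living and takes 1/80.
Bhavna is living and takes 1/80.
Usha is living and takes 1/40.
Deepa is living and takes 1/20.
Neelam is living and takes 3/20.
Vikram is living and takes 3/20.
Tarun predeceased; the 3/20 allotted to Tarun's branch passes to Tarun's issue by representation.
Girish is the sole taker at this level and receives the full 3/20.

Bhavna 1/80; Deepa 1/20; Girish 3/20; Ishita 1/80; Jayant 1/20; Manoj 2/5; Neelam 3/20; Usha 1/40; Vikram 3/20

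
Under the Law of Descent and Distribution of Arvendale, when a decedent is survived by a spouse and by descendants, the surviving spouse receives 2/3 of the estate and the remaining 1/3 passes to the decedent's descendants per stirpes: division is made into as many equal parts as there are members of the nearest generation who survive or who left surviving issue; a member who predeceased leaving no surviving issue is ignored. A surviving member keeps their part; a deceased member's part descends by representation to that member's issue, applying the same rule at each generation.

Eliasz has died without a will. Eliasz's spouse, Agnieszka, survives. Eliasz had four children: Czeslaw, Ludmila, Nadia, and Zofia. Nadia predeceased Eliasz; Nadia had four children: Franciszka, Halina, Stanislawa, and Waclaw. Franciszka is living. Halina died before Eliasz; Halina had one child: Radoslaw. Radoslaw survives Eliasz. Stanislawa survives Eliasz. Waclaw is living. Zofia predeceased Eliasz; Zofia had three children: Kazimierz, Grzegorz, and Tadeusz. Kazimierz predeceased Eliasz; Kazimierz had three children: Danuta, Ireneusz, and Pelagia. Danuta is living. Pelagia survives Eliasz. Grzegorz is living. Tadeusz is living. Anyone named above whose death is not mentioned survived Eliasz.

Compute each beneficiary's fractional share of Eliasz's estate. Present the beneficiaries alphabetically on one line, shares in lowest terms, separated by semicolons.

Agnieszka, as surviving spouse, takes 2/3.
The remaining 1/3 passes to Eliasz's descendants per stirpes.
The 1/3 is divided into 4 equal shares of 1/12 among Czeslaw, Ludmila, Nadia, Zofia.
Czeslaw is living and takes 1/12.
Ludmila is living and takes 1/12.
Nadia predeceased; the 1/12 allotted to Nadia's branch passes to Nadia's issue by representation.
The 1/12 is divided into 4 equal shares of 1/48 among Franciszka, Halina, Stanislawa, Waclaw.
Franciszka is living and takes 1/48.
Halina predeceased; the 1/48 allotted to Halina's branch passes to Halina's issue by representation.
Radoslaw is the sole taker at this level and receives the full 1/48.
Stanislawa is living and takes 1/48.
Waclaw is living and takes 1/48.
Zofia predeceased; the 1/12 allotted to Zofia's branch passes to Zofia's issue by representation.
The 1/12 is divided into 3 equal shares of 1/36 among Kazimierz, Grzegorz, Tadeusz.
Kazimierz predeceased; the 1/36 allotted to Kazimierz's branch passes to Kazimierz's issue by representation.
The 1/36 is divided into 3 equal shares of 1/108 among Danuta, Ireneusz, Pelagia.
Danuta is living and takes 1/108.
Ireneusz is living and takes 1/108.
Pelagia is living and takes 1/108.
Grzegorz is living and takes 1/36.
Tadeusz is living and takes 1/36.

Agnieszka 2/3; Czeslaw 1/12; Danuta 1/108; Franciszka 1/48; Grzegorz 1/36; Ireneusz 1/108; Ludmila 1/12; Pelagia 1/108; Radoslaw 1/48; Stanislawa 1/48; Tadeusz 1/36; Waclaw 1/48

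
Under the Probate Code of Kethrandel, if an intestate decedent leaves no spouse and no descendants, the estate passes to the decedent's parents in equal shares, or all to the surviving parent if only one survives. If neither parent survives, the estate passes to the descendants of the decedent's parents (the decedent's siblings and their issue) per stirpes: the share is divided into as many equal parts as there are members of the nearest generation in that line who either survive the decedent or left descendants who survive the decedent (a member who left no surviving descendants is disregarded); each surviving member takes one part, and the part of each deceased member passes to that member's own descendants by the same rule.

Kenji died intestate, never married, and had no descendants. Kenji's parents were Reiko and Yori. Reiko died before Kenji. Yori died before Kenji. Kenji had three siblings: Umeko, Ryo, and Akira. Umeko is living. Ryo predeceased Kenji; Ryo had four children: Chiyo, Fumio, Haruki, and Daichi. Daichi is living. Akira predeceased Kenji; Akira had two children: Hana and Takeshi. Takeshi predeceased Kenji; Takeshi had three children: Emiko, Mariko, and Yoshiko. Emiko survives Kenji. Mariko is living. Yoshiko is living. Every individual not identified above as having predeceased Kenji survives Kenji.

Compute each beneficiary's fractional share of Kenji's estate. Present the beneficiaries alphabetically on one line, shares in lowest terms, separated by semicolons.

Neither parent survives and there are no descendants, so the estate passes to Kenji's siblings and their issue per stirpes.
The estate is divided into 3 equal shares of 1/3 among Umeko, Ryo, Akira.
Umeko is living and takes 1/3.
Ryo predeceased; the 1/3 allotted to Ryo's branch passes to Ryo's issue by representation.
The 1/3 is divided into 4 equal shares of 1/12 among Chiyo, Fumio, Haruki, Daichi.
Chiyo is living and takes 1/12.
Fumio is living and takes 1/12.
Haruki is living and takes 1/12.
Daichi is living and takes 1/12.
Akira predeceased; the 1/3 allotted to Akira's branch passes to Akira's issue by representation.
The 1/3 is divided into 2 equal shares of 1/6 among Hana, Takeshi.
Hana is living and takes 1/6.
Takeshi predeceased; the 1/6 allotted to Takeshi's branch passes to Takeshi's issue by representation.
The 1/6 is divided into 3 equal shares of 1/18 among Emiko, Mariko, Yoshiko.
Emiko is living and takes 1/18.
Mariko is living and takes 1/18.
Yoshiko is living and takes 1/18.

Chiyo 1/12; Daichi 1/12; Emiko 1/18; Fumio 1/12; Hana 1/6; Haruki 1/12; Mariko 1/18; Umeko 1/3; Yoshiko 1/18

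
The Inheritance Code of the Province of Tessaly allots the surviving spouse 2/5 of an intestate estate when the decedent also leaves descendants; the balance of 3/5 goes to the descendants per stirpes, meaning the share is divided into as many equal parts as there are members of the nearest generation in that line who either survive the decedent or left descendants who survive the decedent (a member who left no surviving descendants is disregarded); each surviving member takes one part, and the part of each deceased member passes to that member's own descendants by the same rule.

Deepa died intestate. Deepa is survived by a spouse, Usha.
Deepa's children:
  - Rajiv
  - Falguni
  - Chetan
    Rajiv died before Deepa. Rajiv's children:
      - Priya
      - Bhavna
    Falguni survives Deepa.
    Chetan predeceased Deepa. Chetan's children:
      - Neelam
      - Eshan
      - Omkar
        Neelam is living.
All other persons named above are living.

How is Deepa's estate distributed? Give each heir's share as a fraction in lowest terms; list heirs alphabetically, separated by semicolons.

Usha, as surviving spouse, takes 2/5.
The remaining 3/5 passes to Deepa's descendants per stirpes.
The 3/5 is divided into 3 equal shares of 1/5 among Rajiv, Falguni, Chetan.
Rajiv predeceased; the 1/5 allotted to Rajiv's branch passes to Rajiv's issue by representation.
The 1/5 is divided into 2 equal shares of 1/10 among Priya, Bhavna.
Priya is living and takes 1/10.
Bhavna is living and takes 1/10.
Falguni is living and takes 1/5.
Chetan predeceased; the 1/5 allotted to Chetan's branch passes to Chetan's issue by representation.
The 1/5 is divided into 3 equal shares of 1/15 among Neelam, Eshan, Omkar.
Neelam is living and takes 1/15.
Eshan is living and takes 1/15.
Omkar is living and takes 1/15.

Bhavna 1/10; Eshan 1/15; Falguni 1/5; Neelam 1/15; Omkar 1/15; Priya 1/10; Usha 2/5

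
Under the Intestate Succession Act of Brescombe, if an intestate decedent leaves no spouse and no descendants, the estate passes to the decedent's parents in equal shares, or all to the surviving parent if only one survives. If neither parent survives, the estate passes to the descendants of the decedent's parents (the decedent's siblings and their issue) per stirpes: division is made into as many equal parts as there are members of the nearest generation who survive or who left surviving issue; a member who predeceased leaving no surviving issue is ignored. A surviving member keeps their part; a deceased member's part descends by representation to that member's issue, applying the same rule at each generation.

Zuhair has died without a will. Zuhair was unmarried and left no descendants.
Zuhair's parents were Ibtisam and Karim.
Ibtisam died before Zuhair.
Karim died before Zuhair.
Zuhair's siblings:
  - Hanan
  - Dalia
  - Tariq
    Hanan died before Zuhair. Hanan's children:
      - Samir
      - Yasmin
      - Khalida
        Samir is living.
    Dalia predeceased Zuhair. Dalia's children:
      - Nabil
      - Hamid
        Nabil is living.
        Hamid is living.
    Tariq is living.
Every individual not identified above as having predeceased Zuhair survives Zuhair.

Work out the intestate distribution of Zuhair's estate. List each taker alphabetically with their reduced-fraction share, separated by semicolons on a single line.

Neither parent survives and there are no descendants, so the estate passes to Zuhair's siblings and their issue per stirpes.
The estate is divided into 3 equal shares of 1/3 among Hanan, Dalia, Tariq.
Hanan predeceased; the 1/3 allotted to Hanan's branch passes to Hanan's issue by representation.
The 1/3 is divided into 3 equal shares of 1/9 among Samir, Yasmin, Khalida.
Samir is living and takes 1/9.
Yasmin is living and takes 1/9.
Khalida is living and takes 1/9.
Dalia predeceased; the 1/3 allotted to Dalia's branch passes to Dalia's issue by representation.
The 1/3 is divided into 2 equal shares of 1/6 among Nabil, Hamid.
Nabil is living and takes 1/6.
Hamid is living and takes 1/6.
Tariq is living and takes 1/3.

Hamid 1/6; Khalida 1/9; Nabil 1/6; Samir 1/9; Tariq 1/3; Yasmin 1/9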